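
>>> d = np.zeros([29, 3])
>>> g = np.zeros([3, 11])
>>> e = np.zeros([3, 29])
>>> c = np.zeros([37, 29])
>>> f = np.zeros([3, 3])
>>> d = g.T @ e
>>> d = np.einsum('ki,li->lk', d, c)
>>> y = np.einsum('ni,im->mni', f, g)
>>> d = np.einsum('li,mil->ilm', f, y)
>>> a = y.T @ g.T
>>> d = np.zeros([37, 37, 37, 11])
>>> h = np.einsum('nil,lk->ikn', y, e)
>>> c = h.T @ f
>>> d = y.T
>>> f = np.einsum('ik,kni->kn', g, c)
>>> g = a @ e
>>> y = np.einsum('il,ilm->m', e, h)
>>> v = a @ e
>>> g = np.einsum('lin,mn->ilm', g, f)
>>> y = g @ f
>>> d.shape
(3, 3, 11)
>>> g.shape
(3, 3, 11)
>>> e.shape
(3, 29)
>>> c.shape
(11, 29, 3)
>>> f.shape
(11, 29)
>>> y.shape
(3, 3, 29)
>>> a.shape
(3, 3, 3)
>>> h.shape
(3, 29, 11)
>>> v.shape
(3, 3, 29)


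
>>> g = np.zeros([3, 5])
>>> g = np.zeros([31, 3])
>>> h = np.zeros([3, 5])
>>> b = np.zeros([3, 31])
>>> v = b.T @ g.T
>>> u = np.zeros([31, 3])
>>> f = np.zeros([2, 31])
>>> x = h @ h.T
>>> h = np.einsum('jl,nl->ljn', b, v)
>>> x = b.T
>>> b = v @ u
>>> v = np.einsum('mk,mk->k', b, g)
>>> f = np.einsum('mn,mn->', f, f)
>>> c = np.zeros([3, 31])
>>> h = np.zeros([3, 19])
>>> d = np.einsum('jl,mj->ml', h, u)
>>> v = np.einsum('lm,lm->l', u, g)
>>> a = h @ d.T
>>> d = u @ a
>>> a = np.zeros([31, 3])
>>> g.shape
(31, 3)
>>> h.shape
(3, 19)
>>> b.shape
(31, 3)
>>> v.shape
(31,)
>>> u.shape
(31, 3)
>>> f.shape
()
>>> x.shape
(31, 3)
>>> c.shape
(3, 31)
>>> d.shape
(31, 31)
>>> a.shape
(31, 3)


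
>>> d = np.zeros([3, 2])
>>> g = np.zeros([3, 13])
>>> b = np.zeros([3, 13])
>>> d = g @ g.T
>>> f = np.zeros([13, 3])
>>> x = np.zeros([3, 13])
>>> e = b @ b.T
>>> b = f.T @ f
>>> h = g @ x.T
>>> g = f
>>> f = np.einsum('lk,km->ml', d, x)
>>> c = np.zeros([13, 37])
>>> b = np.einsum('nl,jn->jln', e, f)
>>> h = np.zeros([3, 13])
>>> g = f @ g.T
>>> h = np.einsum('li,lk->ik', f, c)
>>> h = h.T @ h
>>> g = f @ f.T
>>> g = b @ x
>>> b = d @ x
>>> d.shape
(3, 3)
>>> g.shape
(13, 3, 13)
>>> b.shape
(3, 13)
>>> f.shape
(13, 3)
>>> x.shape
(3, 13)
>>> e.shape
(3, 3)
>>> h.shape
(37, 37)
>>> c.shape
(13, 37)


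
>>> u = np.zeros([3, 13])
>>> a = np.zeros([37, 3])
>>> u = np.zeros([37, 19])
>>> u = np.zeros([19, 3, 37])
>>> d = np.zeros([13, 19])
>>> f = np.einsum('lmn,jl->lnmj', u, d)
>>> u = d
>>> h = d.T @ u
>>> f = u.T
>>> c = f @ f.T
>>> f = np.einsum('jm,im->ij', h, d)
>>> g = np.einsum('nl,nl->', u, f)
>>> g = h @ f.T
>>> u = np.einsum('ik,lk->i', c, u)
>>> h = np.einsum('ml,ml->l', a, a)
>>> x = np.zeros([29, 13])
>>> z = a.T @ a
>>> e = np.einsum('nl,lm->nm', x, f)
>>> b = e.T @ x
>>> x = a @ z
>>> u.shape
(19,)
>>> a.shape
(37, 3)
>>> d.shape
(13, 19)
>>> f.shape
(13, 19)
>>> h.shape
(3,)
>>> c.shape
(19, 19)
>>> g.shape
(19, 13)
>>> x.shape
(37, 3)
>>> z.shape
(3, 3)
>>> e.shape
(29, 19)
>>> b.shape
(19, 13)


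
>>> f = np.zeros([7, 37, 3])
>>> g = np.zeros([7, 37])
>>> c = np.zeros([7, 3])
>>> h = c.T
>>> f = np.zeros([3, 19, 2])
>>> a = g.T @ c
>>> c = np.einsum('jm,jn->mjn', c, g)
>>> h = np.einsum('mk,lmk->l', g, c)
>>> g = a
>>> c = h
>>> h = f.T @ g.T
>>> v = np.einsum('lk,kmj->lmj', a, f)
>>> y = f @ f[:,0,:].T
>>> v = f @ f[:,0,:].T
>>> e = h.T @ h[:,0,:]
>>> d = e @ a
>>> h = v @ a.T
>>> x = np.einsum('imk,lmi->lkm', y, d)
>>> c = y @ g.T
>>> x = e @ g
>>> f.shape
(3, 19, 2)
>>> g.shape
(37, 3)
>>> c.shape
(3, 19, 37)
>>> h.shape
(3, 19, 37)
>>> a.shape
(37, 3)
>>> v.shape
(3, 19, 3)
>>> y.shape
(3, 19, 3)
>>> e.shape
(37, 19, 37)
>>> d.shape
(37, 19, 3)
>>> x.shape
(37, 19, 3)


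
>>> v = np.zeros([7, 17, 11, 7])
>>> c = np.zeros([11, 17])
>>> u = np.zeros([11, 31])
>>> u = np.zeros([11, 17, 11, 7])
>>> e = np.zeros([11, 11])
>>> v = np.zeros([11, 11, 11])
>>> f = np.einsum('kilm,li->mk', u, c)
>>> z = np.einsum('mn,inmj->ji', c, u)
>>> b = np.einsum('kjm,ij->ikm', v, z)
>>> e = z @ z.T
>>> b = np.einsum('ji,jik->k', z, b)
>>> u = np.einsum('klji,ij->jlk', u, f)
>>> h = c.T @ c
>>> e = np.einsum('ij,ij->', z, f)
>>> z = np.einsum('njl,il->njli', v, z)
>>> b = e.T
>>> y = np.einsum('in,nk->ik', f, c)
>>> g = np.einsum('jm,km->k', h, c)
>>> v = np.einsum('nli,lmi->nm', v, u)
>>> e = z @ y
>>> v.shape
(11, 17)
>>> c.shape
(11, 17)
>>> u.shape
(11, 17, 11)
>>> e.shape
(11, 11, 11, 17)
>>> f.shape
(7, 11)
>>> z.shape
(11, 11, 11, 7)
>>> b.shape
()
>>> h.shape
(17, 17)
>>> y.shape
(7, 17)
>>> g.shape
(11,)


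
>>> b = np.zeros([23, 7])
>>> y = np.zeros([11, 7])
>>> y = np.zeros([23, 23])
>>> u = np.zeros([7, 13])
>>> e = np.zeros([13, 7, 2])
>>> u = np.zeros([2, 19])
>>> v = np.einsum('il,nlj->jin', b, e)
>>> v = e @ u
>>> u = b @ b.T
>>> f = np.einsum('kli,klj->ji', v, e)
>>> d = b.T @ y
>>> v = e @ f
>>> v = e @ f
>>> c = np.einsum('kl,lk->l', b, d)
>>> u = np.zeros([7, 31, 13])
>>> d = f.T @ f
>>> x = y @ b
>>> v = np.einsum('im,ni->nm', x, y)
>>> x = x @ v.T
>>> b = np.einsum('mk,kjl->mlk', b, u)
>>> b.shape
(23, 13, 7)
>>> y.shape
(23, 23)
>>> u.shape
(7, 31, 13)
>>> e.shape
(13, 7, 2)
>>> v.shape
(23, 7)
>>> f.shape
(2, 19)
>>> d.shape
(19, 19)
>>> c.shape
(7,)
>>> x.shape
(23, 23)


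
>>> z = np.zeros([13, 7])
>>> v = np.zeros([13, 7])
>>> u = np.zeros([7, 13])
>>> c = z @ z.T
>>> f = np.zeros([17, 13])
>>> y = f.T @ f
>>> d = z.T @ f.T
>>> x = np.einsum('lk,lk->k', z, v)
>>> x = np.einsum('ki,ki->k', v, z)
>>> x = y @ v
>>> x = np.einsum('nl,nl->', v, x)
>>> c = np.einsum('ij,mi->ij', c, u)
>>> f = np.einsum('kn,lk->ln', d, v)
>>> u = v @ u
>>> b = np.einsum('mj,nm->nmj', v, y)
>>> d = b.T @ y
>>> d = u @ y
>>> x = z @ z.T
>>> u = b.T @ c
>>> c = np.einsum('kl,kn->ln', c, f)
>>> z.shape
(13, 7)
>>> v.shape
(13, 7)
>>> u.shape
(7, 13, 13)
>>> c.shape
(13, 17)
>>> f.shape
(13, 17)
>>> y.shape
(13, 13)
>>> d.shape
(13, 13)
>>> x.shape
(13, 13)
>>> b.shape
(13, 13, 7)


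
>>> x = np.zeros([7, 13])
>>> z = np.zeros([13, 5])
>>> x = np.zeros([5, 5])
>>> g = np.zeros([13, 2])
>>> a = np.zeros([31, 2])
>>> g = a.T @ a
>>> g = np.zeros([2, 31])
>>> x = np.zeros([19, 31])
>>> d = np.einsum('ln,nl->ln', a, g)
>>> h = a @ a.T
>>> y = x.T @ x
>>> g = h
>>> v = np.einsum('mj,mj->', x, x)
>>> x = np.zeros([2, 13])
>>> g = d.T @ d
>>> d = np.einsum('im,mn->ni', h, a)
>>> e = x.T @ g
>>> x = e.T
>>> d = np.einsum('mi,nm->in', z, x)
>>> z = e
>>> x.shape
(2, 13)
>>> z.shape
(13, 2)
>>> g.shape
(2, 2)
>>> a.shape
(31, 2)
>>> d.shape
(5, 2)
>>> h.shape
(31, 31)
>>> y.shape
(31, 31)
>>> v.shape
()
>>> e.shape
(13, 2)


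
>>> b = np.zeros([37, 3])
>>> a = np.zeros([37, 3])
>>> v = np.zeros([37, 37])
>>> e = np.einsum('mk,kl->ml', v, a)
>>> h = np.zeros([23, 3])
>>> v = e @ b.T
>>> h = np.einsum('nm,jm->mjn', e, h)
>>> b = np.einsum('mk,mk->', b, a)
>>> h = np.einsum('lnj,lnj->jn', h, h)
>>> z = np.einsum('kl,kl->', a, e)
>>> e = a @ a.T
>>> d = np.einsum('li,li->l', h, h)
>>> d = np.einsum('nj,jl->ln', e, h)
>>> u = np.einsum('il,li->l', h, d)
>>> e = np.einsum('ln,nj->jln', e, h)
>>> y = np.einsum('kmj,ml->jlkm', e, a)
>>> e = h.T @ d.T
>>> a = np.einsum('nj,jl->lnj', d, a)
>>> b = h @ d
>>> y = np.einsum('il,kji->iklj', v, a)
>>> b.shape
(37, 37)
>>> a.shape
(3, 23, 37)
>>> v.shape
(37, 37)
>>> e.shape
(23, 23)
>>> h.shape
(37, 23)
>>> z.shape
()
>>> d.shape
(23, 37)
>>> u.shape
(23,)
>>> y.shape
(37, 3, 37, 23)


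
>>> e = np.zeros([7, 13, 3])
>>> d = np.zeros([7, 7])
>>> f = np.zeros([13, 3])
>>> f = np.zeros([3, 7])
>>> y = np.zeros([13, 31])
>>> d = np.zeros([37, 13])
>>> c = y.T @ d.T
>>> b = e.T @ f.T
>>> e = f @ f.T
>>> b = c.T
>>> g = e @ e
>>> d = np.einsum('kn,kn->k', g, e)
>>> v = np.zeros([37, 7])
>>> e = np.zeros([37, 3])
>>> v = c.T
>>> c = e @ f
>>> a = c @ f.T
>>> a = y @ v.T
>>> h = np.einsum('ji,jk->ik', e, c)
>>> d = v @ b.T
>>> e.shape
(37, 3)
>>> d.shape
(37, 37)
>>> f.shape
(3, 7)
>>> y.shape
(13, 31)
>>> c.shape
(37, 7)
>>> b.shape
(37, 31)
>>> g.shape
(3, 3)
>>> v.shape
(37, 31)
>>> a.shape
(13, 37)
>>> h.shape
(3, 7)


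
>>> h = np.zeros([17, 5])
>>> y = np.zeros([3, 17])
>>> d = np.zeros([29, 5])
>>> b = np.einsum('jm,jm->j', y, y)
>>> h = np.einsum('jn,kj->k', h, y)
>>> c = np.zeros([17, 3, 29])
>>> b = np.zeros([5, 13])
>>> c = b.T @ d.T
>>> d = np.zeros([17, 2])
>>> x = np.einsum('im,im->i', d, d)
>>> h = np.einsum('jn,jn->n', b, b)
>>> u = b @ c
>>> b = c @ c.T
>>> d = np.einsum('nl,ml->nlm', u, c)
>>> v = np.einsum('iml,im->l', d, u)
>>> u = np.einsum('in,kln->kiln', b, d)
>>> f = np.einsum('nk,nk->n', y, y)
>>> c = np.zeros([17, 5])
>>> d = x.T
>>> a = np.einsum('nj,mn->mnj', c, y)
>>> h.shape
(13,)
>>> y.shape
(3, 17)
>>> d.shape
(17,)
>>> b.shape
(13, 13)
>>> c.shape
(17, 5)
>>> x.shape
(17,)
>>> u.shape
(5, 13, 29, 13)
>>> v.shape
(13,)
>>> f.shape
(3,)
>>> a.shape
(3, 17, 5)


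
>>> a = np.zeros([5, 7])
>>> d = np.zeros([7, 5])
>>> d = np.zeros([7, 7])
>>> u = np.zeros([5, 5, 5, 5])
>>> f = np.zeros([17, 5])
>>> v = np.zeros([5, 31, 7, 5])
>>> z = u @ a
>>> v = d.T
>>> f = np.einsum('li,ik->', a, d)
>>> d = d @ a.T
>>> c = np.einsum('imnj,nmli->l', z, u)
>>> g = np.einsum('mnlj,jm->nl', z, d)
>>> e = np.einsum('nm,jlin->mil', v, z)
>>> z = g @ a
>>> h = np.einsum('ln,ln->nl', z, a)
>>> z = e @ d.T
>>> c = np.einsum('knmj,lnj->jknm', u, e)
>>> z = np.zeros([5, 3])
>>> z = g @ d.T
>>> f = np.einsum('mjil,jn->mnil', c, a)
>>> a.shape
(5, 7)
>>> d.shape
(7, 5)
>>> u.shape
(5, 5, 5, 5)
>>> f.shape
(5, 7, 5, 5)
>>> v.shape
(7, 7)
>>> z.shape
(5, 7)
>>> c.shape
(5, 5, 5, 5)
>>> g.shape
(5, 5)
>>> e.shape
(7, 5, 5)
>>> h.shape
(7, 5)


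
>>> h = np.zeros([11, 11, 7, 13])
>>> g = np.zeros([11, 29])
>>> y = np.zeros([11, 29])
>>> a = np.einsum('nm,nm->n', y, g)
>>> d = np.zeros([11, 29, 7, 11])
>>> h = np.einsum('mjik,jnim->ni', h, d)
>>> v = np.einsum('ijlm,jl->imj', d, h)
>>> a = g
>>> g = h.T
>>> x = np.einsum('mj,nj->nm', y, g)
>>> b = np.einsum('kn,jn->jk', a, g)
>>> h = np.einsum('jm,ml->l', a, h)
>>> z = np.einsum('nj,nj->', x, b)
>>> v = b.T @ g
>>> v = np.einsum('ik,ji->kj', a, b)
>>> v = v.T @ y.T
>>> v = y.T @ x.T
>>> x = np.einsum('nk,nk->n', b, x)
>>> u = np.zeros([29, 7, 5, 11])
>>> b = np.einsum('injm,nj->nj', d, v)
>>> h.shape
(7,)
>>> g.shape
(7, 29)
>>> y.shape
(11, 29)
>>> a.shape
(11, 29)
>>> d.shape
(11, 29, 7, 11)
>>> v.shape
(29, 7)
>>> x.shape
(7,)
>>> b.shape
(29, 7)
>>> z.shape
()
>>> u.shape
(29, 7, 5, 11)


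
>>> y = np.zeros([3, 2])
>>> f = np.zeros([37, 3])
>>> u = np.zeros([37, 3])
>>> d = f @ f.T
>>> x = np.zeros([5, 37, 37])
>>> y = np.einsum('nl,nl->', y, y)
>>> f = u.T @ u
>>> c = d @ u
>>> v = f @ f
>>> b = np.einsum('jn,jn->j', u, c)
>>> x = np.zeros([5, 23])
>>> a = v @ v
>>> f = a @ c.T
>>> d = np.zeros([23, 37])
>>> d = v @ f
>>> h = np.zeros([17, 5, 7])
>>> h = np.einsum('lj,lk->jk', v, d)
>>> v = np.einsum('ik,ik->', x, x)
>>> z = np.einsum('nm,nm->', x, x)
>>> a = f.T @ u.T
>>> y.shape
()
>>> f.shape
(3, 37)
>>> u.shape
(37, 3)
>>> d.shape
(3, 37)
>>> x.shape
(5, 23)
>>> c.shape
(37, 3)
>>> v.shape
()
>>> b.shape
(37,)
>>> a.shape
(37, 37)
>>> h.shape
(3, 37)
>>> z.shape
()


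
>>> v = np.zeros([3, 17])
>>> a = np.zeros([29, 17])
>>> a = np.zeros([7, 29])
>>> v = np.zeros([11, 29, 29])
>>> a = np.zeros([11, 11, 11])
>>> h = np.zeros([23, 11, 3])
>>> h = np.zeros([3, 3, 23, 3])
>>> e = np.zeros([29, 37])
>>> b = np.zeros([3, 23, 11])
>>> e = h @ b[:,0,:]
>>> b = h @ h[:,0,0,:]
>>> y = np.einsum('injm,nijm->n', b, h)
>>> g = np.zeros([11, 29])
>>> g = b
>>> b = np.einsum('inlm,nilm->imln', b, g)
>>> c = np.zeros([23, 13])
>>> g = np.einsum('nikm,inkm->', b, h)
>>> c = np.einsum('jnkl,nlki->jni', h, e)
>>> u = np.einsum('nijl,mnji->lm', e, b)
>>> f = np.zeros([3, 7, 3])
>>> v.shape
(11, 29, 29)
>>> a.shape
(11, 11, 11)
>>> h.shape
(3, 3, 23, 3)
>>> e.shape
(3, 3, 23, 11)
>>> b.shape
(3, 3, 23, 3)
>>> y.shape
(3,)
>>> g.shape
()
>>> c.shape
(3, 3, 11)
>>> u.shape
(11, 3)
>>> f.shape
(3, 7, 3)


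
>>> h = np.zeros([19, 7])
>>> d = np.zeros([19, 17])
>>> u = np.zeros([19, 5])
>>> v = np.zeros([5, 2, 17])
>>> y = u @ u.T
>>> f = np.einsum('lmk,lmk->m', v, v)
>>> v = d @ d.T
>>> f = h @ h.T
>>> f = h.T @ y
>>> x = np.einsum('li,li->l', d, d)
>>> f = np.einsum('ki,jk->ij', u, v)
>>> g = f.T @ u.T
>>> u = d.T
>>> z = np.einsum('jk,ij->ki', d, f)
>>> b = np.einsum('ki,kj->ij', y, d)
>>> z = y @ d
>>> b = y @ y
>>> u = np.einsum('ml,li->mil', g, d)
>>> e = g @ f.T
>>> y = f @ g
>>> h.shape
(19, 7)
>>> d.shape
(19, 17)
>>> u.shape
(19, 17, 19)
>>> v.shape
(19, 19)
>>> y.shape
(5, 19)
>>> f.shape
(5, 19)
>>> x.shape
(19,)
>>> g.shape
(19, 19)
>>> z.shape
(19, 17)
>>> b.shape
(19, 19)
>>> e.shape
(19, 5)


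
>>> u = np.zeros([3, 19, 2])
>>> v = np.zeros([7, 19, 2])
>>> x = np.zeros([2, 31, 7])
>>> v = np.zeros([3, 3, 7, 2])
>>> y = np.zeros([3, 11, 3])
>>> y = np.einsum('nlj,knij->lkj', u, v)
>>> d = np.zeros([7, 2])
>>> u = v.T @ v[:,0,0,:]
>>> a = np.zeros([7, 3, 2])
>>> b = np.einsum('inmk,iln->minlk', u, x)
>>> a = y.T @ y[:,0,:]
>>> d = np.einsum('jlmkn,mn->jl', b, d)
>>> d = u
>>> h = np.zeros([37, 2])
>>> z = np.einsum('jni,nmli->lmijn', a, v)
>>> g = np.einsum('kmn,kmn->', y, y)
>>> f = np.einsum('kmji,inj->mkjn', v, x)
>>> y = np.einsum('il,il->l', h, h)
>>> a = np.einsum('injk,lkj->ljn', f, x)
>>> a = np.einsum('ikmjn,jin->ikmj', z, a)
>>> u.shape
(2, 7, 3, 2)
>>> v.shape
(3, 3, 7, 2)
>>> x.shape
(2, 31, 7)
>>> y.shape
(2,)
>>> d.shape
(2, 7, 3, 2)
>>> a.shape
(7, 3, 2, 2)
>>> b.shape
(3, 2, 7, 31, 2)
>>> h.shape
(37, 2)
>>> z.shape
(7, 3, 2, 2, 3)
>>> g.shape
()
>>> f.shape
(3, 3, 7, 31)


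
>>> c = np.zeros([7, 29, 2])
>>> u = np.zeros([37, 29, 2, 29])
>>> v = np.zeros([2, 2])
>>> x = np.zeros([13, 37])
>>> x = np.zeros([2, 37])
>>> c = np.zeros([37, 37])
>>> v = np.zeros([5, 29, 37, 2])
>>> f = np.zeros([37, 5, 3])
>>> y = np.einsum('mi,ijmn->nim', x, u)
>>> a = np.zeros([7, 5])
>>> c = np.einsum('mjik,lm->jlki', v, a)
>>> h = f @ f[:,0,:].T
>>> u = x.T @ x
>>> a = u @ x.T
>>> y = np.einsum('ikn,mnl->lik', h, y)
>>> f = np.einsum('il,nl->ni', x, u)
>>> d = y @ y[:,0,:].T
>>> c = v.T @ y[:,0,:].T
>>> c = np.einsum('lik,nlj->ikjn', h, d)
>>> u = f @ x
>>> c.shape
(5, 37, 2, 2)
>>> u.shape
(37, 37)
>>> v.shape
(5, 29, 37, 2)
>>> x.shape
(2, 37)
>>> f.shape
(37, 2)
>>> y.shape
(2, 37, 5)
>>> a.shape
(37, 2)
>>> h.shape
(37, 5, 37)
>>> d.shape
(2, 37, 2)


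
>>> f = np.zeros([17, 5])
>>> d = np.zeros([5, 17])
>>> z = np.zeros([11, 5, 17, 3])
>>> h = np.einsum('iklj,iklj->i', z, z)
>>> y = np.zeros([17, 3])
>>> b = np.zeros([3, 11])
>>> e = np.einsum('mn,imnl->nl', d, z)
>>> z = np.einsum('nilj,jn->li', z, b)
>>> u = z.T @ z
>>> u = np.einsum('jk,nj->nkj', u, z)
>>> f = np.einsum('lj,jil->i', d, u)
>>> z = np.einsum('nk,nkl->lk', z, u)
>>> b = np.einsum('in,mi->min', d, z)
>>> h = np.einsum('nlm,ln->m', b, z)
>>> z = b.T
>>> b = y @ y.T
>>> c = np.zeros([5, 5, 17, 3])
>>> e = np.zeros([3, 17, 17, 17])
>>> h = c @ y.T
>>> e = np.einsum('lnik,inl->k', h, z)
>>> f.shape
(5,)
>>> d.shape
(5, 17)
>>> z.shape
(17, 5, 5)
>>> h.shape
(5, 5, 17, 17)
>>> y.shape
(17, 3)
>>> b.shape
(17, 17)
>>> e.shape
(17,)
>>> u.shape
(17, 5, 5)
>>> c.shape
(5, 5, 17, 3)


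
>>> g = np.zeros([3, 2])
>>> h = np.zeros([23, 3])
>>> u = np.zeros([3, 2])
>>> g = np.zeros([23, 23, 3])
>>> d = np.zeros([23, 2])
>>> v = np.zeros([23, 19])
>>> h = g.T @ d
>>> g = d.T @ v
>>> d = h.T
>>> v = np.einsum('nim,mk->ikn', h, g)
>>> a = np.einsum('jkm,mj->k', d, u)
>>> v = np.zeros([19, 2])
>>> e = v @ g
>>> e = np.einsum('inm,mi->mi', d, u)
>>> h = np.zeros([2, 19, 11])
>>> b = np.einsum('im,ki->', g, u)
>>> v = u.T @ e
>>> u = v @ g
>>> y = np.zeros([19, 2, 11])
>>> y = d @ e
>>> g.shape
(2, 19)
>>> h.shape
(2, 19, 11)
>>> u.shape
(2, 19)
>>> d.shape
(2, 23, 3)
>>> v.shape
(2, 2)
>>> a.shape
(23,)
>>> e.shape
(3, 2)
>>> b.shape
()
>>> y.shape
(2, 23, 2)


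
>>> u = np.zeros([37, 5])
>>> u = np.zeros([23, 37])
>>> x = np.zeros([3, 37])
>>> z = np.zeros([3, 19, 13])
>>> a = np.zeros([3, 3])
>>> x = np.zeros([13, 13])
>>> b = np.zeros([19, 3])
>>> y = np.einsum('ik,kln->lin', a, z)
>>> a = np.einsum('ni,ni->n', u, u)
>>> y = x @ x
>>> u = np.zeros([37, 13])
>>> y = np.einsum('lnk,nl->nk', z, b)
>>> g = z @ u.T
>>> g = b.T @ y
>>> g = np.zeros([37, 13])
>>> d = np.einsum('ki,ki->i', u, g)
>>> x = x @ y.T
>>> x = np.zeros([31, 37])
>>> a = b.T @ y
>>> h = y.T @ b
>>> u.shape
(37, 13)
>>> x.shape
(31, 37)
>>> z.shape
(3, 19, 13)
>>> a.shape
(3, 13)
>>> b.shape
(19, 3)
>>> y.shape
(19, 13)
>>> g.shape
(37, 13)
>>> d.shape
(13,)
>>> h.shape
(13, 3)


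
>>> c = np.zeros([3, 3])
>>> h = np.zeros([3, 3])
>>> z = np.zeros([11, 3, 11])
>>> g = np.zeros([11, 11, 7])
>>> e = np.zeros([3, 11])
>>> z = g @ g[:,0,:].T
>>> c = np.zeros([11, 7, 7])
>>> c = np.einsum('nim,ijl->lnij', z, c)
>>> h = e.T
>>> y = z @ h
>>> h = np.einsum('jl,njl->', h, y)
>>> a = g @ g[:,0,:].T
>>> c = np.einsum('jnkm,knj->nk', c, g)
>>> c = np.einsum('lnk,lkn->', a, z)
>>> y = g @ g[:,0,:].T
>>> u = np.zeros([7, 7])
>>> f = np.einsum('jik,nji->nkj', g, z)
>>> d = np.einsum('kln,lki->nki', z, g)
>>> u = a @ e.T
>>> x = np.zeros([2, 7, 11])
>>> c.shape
()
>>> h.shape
()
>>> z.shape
(11, 11, 11)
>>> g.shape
(11, 11, 7)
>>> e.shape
(3, 11)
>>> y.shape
(11, 11, 11)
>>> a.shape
(11, 11, 11)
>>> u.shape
(11, 11, 3)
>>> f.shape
(11, 7, 11)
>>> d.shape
(11, 11, 7)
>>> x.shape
(2, 7, 11)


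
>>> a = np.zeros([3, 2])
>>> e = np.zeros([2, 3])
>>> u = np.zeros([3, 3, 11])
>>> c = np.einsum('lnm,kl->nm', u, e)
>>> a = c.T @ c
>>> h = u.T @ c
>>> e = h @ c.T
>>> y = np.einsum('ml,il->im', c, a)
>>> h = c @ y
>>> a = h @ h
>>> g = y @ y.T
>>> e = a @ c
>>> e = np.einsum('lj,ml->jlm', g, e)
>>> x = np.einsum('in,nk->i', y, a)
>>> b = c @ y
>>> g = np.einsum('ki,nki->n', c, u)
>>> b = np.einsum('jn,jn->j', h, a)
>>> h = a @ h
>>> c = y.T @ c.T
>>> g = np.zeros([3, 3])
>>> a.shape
(3, 3)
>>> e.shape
(11, 11, 3)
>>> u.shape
(3, 3, 11)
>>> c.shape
(3, 3)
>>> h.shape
(3, 3)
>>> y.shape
(11, 3)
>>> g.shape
(3, 3)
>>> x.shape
(11,)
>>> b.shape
(3,)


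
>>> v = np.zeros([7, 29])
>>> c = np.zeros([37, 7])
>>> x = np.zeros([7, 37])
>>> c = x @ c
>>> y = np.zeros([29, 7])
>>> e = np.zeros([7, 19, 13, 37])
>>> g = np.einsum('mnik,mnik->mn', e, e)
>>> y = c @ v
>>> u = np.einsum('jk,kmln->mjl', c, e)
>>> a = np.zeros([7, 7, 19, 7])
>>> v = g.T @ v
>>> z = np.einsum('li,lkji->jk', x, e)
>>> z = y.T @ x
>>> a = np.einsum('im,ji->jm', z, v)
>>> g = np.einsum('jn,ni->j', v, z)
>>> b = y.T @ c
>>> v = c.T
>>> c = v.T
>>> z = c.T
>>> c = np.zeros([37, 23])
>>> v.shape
(7, 7)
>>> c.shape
(37, 23)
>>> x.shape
(7, 37)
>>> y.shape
(7, 29)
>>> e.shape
(7, 19, 13, 37)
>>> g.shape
(19,)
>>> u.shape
(19, 7, 13)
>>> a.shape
(19, 37)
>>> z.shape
(7, 7)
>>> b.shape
(29, 7)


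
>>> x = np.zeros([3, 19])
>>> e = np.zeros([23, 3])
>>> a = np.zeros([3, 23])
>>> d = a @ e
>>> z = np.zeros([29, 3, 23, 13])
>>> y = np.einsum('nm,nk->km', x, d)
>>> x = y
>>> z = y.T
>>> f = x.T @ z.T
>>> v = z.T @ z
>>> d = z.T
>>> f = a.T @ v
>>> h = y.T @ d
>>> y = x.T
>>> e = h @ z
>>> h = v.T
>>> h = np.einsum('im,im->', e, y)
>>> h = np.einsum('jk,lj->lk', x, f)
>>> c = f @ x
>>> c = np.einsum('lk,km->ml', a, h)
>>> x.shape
(3, 19)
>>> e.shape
(19, 3)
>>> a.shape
(3, 23)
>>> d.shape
(3, 19)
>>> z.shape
(19, 3)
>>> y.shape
(19, 3)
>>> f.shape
(23, 3)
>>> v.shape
(3, 3)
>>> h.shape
(23, 19)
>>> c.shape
(19, 3)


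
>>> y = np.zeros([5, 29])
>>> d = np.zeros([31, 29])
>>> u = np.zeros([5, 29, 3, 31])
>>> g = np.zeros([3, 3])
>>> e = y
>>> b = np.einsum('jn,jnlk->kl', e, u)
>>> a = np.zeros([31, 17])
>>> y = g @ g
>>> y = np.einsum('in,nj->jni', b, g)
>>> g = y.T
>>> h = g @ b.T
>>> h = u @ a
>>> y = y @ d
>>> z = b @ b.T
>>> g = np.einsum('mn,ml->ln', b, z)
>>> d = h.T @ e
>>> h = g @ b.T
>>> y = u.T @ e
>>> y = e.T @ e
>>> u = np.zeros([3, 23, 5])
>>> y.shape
(29, 29)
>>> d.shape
(17, 3, 29, 29)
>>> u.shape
(3, 23, 5)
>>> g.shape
(31, 3)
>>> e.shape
(5, 29)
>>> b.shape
(31, 3)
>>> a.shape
(31, 17)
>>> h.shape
(31, 31)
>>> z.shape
(31, 31)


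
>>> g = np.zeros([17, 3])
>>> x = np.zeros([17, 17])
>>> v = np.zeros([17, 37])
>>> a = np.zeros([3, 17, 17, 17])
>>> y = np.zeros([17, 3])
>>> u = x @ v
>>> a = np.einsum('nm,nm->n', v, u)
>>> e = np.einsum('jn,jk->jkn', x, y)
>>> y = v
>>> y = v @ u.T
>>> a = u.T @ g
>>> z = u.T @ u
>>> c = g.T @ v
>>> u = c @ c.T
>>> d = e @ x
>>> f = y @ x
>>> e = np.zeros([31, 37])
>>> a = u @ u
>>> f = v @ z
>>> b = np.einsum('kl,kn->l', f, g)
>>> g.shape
(17, 3)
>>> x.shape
(17, 17)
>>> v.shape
(17, 37)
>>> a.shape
(3, 3)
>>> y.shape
(17, 17)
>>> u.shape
(3, 3)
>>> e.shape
(31, 37)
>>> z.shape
(37, 37)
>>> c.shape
(3, 37)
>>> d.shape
(17, 3, 17)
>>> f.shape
(17, 37)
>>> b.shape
(37,)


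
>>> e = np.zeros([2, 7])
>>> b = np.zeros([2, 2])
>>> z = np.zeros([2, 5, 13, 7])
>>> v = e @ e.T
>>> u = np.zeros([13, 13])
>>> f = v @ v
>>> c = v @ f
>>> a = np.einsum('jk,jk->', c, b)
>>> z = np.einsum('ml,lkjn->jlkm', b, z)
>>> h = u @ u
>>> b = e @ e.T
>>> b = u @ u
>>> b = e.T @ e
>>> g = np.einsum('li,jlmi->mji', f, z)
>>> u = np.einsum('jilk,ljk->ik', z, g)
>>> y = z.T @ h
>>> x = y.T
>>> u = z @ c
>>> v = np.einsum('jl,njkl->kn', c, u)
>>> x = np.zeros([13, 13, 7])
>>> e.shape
(2, 7)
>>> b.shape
(7, 7)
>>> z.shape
(13, 2, 5, 2)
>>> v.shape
(5, 13)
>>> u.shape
(13, 2, 5, 2)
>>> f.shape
(2, 2)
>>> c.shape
(2, 2)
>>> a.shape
()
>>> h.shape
(13, 13)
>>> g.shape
(5, 13, 2)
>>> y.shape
(2, 5, 2, 13)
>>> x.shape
(13, 13, 7)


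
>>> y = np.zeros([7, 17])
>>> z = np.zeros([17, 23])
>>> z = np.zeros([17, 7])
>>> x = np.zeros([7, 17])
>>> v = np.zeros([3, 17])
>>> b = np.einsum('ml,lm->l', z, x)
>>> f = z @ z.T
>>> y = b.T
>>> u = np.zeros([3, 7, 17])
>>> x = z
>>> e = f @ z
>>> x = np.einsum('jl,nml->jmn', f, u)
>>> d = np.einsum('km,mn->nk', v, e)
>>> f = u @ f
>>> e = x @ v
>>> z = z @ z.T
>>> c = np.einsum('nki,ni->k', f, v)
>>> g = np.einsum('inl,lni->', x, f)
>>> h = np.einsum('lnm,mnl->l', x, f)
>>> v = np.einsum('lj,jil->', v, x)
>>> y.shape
(7,)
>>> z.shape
(17, 17)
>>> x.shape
(17, 7, 3)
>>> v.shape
()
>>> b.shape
(7,)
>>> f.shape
(3, 7, 17)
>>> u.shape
(3, 7, 17)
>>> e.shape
(17, 7, 17)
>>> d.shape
(7, 3)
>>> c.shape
(7,)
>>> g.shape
()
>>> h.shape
(17,)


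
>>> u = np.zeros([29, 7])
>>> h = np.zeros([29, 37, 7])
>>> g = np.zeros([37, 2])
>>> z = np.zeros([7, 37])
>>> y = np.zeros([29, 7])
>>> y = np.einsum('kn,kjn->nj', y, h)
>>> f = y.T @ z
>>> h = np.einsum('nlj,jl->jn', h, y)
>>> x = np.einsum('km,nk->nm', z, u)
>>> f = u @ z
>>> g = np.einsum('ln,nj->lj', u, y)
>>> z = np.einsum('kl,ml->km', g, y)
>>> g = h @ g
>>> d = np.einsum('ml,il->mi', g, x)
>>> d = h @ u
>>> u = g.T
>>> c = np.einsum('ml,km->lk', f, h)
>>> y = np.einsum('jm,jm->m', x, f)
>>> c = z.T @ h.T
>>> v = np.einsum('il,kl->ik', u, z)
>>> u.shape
(37, 7)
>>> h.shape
(7, 29)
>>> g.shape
(7, 37)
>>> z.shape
(29, 7)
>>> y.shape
(37,)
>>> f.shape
(29, 37)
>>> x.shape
(29, 37)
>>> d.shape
(7, 7)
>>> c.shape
(7, 7)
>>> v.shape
(37, 29)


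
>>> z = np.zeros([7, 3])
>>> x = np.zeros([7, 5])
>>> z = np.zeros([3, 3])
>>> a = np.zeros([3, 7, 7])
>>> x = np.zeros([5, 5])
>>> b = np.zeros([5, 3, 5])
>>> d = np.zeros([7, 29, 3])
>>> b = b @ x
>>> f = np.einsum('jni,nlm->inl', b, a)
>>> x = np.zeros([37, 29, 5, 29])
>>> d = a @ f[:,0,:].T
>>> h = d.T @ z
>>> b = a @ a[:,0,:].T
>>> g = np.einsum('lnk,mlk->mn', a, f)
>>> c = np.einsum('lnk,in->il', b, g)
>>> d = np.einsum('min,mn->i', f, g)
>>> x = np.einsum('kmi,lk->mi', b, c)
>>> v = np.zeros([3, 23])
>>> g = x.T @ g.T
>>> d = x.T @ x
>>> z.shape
(3, 3)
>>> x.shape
(7, 3)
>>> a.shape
(3, 7, 7)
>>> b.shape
(3, 7, 3)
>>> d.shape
(3, 3)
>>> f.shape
(5, 3, 7)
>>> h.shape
(5, 7, 3)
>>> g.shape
(3, 5)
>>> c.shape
(5, 3)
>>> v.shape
(3, 23)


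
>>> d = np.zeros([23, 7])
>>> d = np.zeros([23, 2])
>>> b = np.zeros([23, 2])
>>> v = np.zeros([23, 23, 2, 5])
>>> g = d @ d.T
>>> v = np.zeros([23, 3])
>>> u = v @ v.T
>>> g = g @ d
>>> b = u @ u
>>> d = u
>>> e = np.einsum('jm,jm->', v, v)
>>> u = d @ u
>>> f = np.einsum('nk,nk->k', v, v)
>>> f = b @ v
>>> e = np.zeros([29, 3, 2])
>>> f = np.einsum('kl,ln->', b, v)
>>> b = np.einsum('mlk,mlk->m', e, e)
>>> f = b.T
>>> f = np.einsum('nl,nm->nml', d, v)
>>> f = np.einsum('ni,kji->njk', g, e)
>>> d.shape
(23, 23)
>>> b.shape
(29,)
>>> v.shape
(23, 3)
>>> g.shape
(23, 2)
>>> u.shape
(23, 23)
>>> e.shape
(29, 3, 2)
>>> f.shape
(23, 3, 29)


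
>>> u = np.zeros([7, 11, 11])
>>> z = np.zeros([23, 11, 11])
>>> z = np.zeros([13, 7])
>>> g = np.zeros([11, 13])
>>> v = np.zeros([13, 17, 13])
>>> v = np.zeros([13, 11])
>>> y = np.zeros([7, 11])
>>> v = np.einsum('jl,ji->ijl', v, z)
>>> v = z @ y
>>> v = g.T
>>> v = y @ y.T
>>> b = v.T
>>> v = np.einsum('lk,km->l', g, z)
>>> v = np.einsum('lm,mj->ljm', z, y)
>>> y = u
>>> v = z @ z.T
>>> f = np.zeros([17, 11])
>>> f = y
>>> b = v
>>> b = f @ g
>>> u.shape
(7, 11, 11)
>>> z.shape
(13, 7)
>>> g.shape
(11, 13)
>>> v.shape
(13, 13)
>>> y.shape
(7, 11, 11)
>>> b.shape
(7, 11, 13)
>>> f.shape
(7, 11, 11)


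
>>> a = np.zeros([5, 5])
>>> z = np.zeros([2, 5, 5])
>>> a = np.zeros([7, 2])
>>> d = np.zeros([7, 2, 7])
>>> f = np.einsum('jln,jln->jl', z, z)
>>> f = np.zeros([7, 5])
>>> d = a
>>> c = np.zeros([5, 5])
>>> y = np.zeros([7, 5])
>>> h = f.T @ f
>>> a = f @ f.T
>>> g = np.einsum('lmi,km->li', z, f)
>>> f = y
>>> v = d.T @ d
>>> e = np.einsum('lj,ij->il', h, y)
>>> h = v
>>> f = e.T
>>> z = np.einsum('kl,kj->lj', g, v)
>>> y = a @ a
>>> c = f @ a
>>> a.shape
(7, 7)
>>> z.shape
(5, 2)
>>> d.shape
(7, 2)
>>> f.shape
(5, 7)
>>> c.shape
(5, 7)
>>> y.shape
(7, 7)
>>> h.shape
(2, 2)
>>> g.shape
(2, 5)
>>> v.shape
(2, 2)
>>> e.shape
(7, 5)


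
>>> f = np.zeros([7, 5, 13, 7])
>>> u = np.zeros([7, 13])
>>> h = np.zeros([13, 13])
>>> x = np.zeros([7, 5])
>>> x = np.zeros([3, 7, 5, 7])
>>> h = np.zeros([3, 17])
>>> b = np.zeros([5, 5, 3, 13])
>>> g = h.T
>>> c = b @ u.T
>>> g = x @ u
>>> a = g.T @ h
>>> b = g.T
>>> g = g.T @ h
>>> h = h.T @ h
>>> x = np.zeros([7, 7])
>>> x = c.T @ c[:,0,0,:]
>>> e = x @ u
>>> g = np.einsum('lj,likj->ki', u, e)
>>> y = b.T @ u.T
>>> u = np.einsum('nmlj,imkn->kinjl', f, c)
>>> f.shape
(7, 5, 13, 7)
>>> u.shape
(3, 5, 7, 7, 13)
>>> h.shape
(17, 17)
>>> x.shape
(7, 3, 5, 7)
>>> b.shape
(13, 5, 7, 3)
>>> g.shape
(5, 3)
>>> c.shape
(5, 5, 3, 7)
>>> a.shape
(13, 5, 7, 17)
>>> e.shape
(7, 3, 5, 13)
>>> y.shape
(3, 7, 5, 7)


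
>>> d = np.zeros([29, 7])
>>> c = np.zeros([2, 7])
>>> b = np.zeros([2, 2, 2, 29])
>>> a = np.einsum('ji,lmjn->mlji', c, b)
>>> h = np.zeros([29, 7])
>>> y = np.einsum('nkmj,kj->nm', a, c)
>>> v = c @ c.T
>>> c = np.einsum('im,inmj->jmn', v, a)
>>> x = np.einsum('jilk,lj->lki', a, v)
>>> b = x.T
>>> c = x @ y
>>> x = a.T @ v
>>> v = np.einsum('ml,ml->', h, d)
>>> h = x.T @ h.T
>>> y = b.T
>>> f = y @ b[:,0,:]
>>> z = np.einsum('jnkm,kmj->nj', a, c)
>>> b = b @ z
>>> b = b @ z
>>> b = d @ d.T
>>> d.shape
(29, 7)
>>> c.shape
(2, 7, 2)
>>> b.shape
(29, 29)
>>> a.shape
(2, 2, 2, 7)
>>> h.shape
(2, 2, 2, 29)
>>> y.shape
(2, 7, 2)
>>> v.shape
()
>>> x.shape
(7, 2, 2, 2)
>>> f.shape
(2, 7, 2)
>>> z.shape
(2, 2)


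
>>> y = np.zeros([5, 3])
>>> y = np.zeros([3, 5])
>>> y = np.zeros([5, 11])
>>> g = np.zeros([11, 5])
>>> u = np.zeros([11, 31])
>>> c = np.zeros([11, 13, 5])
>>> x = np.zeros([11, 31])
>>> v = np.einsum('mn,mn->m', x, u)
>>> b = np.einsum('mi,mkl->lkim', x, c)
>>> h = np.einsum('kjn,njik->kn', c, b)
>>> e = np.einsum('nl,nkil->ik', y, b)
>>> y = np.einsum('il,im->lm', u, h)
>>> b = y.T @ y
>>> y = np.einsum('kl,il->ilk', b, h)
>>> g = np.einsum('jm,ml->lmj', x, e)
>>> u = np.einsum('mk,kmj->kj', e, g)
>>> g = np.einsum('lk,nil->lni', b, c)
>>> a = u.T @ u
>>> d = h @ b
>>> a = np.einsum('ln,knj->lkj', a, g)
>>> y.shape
(11, 5, 5)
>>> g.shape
(5, 11, 13)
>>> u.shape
(13, 11)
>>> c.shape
(11, 13, 5)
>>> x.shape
(11, 31)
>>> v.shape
(11,)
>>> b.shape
(5, 5)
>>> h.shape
(11, 5)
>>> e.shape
(31, 13)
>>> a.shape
(11, 5, 13)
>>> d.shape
(11, 5)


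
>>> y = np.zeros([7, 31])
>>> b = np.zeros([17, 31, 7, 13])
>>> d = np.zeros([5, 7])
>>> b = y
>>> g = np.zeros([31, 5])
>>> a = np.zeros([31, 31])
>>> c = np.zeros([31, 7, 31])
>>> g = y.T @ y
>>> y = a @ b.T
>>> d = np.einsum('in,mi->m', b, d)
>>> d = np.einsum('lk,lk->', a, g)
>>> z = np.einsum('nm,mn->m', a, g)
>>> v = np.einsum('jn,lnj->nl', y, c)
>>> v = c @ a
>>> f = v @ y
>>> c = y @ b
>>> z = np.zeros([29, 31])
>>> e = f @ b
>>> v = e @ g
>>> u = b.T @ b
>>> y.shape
(31, 7)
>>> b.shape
(7, 31)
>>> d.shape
()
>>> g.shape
(31, 31)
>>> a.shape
(31, 31)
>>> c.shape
(31, 31)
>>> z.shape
(29, 31)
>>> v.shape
(31, 7, 31)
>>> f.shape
(31, 7, 7)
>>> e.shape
(31, 7, 31)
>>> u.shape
(31, 31)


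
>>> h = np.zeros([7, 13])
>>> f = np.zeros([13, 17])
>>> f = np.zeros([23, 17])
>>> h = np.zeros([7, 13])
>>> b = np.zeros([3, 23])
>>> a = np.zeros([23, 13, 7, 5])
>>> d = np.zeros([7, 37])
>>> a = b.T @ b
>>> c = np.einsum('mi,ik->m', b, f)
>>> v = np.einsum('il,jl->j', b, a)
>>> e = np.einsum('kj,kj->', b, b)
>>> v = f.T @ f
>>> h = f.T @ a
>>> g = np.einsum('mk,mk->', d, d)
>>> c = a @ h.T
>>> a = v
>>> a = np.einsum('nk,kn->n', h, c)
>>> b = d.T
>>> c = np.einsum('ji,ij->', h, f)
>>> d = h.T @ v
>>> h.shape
(17, 23)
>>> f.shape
(23, 17)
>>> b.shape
(37, 7)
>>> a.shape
(17,)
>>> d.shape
(23, 17)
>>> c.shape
()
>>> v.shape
(17, 17)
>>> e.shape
()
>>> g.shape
()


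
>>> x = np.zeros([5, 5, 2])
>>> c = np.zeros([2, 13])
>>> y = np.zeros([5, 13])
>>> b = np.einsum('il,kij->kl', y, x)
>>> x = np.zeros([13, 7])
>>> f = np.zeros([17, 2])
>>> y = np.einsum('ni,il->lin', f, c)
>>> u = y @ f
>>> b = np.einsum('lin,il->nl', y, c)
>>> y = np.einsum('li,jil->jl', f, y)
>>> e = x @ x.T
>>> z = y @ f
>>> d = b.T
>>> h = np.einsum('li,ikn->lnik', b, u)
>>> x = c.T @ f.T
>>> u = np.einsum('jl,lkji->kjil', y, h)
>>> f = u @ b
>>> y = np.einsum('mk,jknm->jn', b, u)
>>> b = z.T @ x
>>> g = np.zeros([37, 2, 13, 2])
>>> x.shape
(13, 17)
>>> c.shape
(2, 13)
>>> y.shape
(2, 2)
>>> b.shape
(2, 17)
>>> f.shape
(2, 13, 2, 13)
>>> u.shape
(2, 13, 2, 17)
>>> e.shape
(13, 13)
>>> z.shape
(13, 2)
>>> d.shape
(13, 17)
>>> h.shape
(17, 2, 13, 2)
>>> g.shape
(37, 2, 13, 2)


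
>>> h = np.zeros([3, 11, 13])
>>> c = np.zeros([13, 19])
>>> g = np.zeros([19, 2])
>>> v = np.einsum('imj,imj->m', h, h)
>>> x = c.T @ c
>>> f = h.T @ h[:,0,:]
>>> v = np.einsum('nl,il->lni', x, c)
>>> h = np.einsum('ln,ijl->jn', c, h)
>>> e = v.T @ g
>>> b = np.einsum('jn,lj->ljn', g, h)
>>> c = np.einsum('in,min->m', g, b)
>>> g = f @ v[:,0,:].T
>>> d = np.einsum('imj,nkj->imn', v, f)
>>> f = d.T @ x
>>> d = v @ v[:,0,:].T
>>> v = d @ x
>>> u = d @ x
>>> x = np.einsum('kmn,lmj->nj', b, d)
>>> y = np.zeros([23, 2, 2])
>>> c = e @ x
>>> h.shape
(11, 19)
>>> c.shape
(13, 19, 19)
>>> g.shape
(13, 11, 19)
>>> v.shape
(19, 19, 19)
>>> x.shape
(2, 19)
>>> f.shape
(13, 19, 19)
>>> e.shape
(13, 19, 2)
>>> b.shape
(11, 19, 2)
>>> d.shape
(19, 19, 19)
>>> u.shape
(19, 19, 19)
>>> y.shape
(23, 2, 2)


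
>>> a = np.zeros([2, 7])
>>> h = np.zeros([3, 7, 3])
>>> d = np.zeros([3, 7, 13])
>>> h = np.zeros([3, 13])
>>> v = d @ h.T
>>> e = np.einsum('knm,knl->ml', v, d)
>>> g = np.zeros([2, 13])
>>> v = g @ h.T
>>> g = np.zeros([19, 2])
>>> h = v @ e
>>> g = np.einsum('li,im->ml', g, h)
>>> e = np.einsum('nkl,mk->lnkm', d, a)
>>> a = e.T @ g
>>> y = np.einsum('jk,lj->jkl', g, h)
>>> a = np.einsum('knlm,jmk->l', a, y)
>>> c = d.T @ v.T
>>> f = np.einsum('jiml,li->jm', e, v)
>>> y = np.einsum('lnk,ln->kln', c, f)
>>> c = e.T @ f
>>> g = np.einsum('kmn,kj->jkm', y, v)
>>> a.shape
(3,)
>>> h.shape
(2, 13)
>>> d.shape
(3, 7, 13)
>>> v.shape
(2, 3)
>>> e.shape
(13, 3, 7, 2)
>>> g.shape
(3, 2, 13)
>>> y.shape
(2, 13, 7)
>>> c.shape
(2, 7, 3, 7)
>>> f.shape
(13, 7)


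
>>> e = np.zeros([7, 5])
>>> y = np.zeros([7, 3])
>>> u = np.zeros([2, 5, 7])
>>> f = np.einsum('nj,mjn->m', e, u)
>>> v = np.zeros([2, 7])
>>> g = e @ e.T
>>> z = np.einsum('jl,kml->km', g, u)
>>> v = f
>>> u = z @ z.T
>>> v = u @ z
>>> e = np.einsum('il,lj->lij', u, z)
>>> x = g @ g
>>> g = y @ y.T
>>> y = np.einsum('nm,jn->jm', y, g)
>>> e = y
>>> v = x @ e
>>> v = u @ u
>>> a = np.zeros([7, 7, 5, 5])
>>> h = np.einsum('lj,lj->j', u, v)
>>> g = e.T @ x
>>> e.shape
(7, 3)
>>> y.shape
(7, 3)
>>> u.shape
(2, 2)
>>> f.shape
(2,)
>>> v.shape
(2, 2)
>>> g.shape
(3, 7)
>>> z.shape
(2, 5)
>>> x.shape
(7, 7)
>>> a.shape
(7, 7, 5, 5)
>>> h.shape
(2,)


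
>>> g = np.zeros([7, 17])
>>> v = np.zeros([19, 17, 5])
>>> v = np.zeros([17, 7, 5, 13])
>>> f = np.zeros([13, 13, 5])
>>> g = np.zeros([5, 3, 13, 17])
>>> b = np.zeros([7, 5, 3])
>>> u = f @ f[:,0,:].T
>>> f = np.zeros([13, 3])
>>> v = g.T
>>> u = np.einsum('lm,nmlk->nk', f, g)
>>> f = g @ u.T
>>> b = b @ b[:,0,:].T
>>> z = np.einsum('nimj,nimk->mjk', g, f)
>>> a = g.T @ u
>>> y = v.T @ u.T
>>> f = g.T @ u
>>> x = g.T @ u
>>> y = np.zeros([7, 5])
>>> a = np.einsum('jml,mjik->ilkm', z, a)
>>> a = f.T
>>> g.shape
(5, 3, 13, 17)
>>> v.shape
(17, 13, 3, 5)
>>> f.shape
(17, 13, 3, 17)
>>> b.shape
(7, 5, 7)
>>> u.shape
(5, 17)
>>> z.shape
(13, 17, 5)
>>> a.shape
(17, 3, 13, 17)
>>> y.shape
(7, 5)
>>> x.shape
(17, 13, 3, 17)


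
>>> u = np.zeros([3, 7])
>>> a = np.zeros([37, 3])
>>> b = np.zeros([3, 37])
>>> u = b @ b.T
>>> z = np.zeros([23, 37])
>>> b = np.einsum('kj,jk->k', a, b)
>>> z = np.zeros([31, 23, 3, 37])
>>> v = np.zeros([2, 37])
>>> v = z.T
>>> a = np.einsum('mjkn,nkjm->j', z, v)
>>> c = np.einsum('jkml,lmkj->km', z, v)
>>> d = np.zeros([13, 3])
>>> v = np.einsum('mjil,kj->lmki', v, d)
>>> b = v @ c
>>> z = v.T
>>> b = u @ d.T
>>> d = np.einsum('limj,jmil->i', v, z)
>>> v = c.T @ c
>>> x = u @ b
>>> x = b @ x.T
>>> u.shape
(3, 3)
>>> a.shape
(23,)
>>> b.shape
(3, 13)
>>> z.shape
(23, 13, 37, 31)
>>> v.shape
(3, 3)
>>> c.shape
(23, 3)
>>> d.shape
(37,)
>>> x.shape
(3, 3)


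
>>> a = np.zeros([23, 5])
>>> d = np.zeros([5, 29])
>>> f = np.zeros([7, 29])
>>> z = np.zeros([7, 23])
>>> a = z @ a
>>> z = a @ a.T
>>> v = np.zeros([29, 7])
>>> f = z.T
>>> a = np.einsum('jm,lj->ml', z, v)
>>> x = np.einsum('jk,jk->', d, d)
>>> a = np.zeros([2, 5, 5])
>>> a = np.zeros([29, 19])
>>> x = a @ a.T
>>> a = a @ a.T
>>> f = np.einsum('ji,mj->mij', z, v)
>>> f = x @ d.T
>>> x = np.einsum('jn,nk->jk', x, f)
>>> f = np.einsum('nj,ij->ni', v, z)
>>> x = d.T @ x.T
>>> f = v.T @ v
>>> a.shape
(29, 29)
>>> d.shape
(5, 29)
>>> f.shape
(7, 7)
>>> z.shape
(7, 7)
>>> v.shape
(29, 7)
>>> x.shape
(29, 29)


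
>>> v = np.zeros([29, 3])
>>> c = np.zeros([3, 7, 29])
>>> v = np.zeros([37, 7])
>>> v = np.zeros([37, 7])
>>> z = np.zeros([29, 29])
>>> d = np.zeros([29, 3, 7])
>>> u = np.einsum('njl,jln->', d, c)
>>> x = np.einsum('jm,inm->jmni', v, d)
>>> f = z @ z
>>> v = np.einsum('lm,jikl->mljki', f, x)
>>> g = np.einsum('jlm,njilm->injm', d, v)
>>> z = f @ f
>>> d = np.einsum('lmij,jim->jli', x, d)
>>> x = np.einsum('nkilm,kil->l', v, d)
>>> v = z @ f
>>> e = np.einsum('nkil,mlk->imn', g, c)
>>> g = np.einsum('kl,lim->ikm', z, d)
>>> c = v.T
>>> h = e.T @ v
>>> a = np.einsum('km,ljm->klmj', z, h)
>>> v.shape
(29, 29)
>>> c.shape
(29, 29)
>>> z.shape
(29, 29)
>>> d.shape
(29, 37, 3)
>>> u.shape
()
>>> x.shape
(3,)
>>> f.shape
(29, 29)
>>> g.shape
(37, 29, 3)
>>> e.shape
(29, 3, 37)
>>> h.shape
(37, 3, 29)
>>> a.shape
(29, 37, 29, 3)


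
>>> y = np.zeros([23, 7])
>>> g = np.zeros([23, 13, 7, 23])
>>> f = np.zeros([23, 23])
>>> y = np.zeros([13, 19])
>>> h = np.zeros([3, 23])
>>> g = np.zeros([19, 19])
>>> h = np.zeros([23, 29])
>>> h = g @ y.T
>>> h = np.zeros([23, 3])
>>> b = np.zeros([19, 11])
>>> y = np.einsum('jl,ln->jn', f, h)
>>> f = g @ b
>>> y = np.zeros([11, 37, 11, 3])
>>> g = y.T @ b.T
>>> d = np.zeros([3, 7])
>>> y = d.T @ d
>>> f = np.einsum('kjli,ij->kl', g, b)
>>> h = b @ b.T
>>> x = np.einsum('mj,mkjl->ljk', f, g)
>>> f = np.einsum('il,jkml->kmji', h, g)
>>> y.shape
(7, 7)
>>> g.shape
(3, 11, 37, 19)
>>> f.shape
(11, 37, 3, 19)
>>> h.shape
(19, 19)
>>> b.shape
(19, 11)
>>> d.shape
(3, 7)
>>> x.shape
(19, 37, 11)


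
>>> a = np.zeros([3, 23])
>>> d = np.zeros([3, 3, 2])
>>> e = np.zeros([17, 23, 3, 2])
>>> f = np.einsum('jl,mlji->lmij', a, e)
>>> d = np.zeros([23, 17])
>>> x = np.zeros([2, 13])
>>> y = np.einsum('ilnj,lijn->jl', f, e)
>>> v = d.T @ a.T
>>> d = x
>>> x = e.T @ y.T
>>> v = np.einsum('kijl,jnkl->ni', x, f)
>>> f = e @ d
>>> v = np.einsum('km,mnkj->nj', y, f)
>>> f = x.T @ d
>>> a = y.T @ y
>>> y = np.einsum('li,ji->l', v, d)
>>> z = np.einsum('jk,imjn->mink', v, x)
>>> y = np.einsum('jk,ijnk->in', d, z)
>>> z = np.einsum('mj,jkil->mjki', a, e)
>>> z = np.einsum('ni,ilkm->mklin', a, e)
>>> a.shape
(17, 17)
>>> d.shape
(2, 13)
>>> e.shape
(17, 23, 3, 2)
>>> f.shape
(3, 23, 3, 13)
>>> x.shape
(2, 3, 23, 3)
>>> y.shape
(3, 3)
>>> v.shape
(23, 13)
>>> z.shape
(2, 3, 23, 17, 17)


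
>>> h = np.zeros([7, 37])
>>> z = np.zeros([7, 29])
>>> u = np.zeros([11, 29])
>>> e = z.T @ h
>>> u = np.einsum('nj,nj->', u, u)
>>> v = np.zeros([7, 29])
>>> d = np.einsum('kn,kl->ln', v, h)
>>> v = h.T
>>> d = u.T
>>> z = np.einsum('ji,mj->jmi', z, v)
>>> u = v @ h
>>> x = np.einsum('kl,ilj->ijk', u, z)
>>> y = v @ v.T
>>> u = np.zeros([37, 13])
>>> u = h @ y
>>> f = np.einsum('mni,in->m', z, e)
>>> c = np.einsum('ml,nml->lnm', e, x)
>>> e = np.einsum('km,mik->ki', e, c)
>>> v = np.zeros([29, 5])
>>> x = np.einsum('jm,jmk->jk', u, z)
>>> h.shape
(7, 37)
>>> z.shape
(7, 37, 29)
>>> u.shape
(7, 37)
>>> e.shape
(29, 7)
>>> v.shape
(29, 5)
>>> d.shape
()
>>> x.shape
(7, 29)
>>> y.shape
(37, 37)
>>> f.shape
(7,)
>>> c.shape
(37, 7, 29)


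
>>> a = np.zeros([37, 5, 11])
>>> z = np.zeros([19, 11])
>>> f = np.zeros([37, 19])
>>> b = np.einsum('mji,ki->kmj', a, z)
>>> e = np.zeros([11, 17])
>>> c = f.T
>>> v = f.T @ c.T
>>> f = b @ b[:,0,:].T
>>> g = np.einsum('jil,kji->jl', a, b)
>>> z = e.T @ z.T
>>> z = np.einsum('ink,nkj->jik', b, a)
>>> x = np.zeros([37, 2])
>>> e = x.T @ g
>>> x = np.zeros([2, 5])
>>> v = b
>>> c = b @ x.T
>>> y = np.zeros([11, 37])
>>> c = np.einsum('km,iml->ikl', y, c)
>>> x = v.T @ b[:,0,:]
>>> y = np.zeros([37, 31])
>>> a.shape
(37, 5, 11)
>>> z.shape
(11, 19, 5)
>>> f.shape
(19, 37, 19)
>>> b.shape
(19, 37, 5)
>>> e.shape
(2, 11)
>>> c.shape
(19, 11, 2)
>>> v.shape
(19, 37, 5)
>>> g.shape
(37, 11)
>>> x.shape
(5, 37, 5)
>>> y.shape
(37, 31)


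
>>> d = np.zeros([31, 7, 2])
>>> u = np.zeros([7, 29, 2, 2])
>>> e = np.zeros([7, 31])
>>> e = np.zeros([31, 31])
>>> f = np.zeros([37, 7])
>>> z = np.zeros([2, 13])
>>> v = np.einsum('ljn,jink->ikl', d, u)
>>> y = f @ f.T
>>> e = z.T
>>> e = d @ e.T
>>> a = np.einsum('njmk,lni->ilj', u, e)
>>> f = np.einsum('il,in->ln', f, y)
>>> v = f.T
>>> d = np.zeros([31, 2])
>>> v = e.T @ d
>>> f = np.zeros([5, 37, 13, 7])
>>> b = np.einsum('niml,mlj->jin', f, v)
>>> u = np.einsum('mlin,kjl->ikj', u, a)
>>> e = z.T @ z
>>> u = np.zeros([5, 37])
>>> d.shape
(31, 2)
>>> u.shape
(5, 37)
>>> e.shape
(13, 13)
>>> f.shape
(5, 37, 13, 7)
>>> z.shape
(2, 13)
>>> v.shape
(13, 7, 2)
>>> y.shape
(37, 37)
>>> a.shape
(13, 31, 29)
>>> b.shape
(2, 37, 5)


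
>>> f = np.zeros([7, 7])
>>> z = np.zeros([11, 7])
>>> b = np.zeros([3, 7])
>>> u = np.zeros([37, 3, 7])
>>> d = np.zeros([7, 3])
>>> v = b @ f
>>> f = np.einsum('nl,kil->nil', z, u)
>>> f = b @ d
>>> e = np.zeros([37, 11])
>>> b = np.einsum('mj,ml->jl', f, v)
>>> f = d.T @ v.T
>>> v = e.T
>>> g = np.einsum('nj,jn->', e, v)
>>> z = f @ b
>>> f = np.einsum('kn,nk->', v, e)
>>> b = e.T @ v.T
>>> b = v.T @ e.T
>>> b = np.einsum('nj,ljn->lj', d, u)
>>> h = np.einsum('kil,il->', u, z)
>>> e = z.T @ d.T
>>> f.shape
()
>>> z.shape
(3, 7)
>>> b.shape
(37, 3)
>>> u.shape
(37, 3, 7)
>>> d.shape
(7, 3)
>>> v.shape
(11, 37)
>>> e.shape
(7, 7)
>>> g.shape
()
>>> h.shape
()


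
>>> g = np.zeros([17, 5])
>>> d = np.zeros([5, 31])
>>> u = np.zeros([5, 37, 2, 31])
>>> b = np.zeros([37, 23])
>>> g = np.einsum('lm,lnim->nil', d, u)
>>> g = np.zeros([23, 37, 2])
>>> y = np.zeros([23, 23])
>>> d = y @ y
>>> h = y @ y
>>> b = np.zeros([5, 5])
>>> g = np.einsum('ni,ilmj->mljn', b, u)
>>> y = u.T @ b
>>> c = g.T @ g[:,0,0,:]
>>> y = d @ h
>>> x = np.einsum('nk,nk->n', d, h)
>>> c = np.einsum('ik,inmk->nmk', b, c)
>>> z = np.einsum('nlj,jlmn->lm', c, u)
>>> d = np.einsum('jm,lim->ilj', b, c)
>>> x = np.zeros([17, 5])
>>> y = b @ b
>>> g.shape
(2, 37, 31, 5)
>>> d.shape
(37, 31, 5)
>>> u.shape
(5, 37, 2, 31)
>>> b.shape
(5, 5)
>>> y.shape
(5, 5)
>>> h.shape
(23, 23)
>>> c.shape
(31, 37, 5)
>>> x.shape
(17, 5)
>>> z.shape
(37, 2)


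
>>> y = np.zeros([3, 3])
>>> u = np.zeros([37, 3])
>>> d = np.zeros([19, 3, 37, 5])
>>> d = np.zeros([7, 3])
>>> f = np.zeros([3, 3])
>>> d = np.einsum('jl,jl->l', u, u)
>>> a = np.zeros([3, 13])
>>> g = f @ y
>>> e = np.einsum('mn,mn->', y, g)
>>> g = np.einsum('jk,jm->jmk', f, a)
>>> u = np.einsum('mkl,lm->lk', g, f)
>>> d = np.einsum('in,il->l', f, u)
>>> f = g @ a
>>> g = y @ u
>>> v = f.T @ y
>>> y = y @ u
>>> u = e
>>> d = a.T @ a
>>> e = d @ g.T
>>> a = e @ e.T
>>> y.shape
(3, 13)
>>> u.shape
()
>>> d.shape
(13, 13)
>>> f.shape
(3, 13, 13)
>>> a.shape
(13, 13)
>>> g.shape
(3, 13)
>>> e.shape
(13, 3)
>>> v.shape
(13, 13, 3)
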